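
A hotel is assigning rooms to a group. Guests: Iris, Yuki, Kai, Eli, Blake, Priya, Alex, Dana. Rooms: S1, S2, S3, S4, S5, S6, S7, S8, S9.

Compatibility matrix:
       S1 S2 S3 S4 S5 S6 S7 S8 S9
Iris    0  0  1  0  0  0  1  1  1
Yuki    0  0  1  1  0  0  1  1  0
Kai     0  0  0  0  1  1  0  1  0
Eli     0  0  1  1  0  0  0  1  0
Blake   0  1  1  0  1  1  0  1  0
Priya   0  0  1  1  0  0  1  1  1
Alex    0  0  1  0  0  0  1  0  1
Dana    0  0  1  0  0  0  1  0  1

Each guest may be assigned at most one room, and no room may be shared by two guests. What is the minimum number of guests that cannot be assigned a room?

One maximum matching: Iris–S9, Yuki–S8, Kai–S6, Eli–S4, Blake–S2, Priya–S3, Alex–S7.
The set {Iris, Yuki, Eli, Priya, Alex, Dana} has only 5 neighbours ({S3, S4, S7, S8, S9}), so by Hall's theorem at most 7 of the 8 guests can be matched.
That matches 7 of the 8, leaving 1 unmatched; no matching can do better.

1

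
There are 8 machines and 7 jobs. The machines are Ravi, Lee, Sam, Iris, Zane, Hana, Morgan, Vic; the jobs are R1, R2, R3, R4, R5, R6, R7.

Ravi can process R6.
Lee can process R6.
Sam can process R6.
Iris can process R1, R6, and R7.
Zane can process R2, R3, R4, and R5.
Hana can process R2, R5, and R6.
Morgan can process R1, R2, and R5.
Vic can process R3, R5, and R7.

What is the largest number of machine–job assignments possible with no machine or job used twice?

For example, pair Ravi-R6, Iris-R1, Zane-R3, Hana-R2, Morgan-R5, Vic-R7.
The set {Ravi, Lee, Sam} has only 1 neighbour ({R6}), so by Hall's theorem at most 6 of the 8 machines can be matched.

6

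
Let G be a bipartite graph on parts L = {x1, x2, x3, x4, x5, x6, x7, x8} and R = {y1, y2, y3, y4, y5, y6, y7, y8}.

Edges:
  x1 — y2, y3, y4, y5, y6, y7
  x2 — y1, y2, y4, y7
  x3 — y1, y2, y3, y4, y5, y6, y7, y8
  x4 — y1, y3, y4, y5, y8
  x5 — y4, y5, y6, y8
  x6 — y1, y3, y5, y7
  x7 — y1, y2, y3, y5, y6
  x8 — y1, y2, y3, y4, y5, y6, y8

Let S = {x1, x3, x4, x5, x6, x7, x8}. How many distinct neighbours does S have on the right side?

8

The union of neighbours of {x1, x3, x4, x5, x6, x7, x8} is {y1, y2, y3, y4, y5, y6, y7, y8}, which has 8 elements.
Since |N(S)| = 8 ≥ |S| = 7, Hall's condition holds for this subset.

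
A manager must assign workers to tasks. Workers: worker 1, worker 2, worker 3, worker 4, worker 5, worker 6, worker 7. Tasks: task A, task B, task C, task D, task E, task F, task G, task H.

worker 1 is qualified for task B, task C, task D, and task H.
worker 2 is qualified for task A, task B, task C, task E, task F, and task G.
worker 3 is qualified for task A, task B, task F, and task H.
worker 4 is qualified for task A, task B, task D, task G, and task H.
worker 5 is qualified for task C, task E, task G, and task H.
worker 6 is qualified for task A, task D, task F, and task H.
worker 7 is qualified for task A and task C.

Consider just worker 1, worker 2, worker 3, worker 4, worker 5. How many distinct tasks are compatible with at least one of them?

The union of neighbours of {worker 1, worker 2, worker 3, worker 4, worker 5} is {task A, task B, task C, task D, task E, task F, task G, task H}, which has 8 elements.
Since |N(S)| = 8 ≥ |S| = 5, Hall's condition holds for this subset.

8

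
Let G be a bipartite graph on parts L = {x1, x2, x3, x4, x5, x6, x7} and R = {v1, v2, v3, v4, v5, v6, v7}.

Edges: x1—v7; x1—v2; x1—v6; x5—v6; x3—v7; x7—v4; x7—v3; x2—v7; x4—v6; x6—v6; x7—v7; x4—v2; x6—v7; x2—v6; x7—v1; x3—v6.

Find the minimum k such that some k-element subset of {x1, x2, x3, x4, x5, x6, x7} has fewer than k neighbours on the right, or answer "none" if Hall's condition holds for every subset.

3

Take S = {x2, x3, x5}. Its neighbourhood is {v6, v7}, so |N(S)| = 2 < |S| = 3.
Every subset of size less than 3 has at least as many neighbours as members, so 3 is the minimum.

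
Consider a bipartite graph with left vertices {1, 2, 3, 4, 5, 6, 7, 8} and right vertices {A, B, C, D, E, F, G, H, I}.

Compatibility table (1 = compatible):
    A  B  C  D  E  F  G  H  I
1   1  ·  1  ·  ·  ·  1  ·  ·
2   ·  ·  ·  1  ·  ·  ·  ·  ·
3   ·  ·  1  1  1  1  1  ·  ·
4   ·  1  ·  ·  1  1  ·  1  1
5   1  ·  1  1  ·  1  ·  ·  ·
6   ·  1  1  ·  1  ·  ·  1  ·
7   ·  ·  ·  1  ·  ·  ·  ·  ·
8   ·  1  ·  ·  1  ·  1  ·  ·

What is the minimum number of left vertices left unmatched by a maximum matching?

For example, pair 1→C, 2→D, 3→G, 4→H, 5→F, 6→E, 8→B.
The set {2, 7} has only 1 neighbour ({D}), so by Hall's theorem at most 7 of the 8 left vertices can be matched.
That matches 7 of the 8, leaving 1 unmatched; no matching can do better.

1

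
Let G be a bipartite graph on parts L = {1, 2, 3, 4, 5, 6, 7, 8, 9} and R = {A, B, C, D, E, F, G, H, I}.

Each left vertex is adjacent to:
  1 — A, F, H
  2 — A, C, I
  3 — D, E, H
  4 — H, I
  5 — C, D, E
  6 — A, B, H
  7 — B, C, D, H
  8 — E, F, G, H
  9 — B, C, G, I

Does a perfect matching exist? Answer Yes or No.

Yes

One maximum matching: 1-F, 2-A, 3-D, 4-I, 5-E, 6-H, 7-C, 8-G, 9-B.
All 9 left vertices are covered.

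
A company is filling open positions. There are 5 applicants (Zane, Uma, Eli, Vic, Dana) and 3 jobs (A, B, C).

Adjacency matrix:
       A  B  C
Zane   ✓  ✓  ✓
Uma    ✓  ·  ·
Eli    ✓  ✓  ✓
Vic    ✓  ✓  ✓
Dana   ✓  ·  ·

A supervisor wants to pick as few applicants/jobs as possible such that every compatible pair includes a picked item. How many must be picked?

3

The 3 edges Zane–C, Uma–A, Eli–B form a matching, so any vertex cover needs at least 3 vertices (one per matched edge).
Conversely {A, B, C} meets every edge and has exactly 3 vertices, so 3 is optimal.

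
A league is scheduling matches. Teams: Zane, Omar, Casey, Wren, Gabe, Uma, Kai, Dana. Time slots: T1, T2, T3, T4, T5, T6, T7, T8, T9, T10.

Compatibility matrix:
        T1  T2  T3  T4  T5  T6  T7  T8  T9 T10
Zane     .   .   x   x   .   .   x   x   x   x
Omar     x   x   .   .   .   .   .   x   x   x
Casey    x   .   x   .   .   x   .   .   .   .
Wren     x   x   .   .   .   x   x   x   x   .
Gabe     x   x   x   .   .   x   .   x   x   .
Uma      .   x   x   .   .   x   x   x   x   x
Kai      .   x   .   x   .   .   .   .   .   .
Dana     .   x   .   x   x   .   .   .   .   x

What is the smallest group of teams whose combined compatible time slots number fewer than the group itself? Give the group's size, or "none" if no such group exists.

none

A matching saturating every team exists, for instance Zane→T7, Omar→T8, Casey→T1, Wren→T6, Gabe→T3, Uma→T10, Kai→T4, Dana→T2.
By Hall's marriage theorem, this means |N(S)| ≥ |S| for every subset S, so no violating subset exists.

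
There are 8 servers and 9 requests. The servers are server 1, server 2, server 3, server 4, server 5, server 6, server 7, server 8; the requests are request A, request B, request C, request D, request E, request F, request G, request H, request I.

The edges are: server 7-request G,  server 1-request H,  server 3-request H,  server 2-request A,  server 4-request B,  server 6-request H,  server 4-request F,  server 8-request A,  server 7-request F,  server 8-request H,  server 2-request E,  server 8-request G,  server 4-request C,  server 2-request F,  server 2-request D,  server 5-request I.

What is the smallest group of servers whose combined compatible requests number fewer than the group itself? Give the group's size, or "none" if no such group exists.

Take S = {server 1, server 3}. Its neighbourhood is {request H}, so |N(S)| = 1 < |S| = 2.
No single vertex violates Hall's condition since each has at least one neighbour, so 2 is the minimum.

2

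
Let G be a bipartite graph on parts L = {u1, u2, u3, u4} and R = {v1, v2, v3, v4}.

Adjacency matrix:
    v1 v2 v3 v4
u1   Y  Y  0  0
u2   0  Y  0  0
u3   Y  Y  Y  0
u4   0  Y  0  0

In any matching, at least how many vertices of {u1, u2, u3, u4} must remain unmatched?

1

For example, pair u1–v1, u2–v2, u3–v3.
The set {u2, u4} has only 1 neighbour ({v2}), so by Hall's theorem at most 3 of the 4 left vertices can be matched.
That matches 3 of the 4, leaving 1 unmatched; no matching can do better.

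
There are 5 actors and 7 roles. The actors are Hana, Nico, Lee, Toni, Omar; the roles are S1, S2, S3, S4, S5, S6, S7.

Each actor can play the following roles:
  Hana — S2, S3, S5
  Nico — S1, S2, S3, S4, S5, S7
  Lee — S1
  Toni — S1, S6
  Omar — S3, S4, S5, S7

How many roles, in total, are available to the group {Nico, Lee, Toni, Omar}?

The union of neighbours of {Nico, Lee, Toni, Omar} is {S1, S2, S3, S4, S5, S6, S7}, which has 7 elements.
Since |N(S)| = 7 ≥ |S| = 4, Hall's condition holds for this subset.

7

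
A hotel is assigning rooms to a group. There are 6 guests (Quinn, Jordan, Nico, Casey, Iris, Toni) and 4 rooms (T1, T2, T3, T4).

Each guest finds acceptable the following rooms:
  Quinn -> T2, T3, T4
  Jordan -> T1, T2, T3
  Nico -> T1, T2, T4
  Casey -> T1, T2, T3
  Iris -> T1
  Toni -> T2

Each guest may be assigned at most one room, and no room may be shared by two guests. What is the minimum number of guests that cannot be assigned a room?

For example, pair Quinn–T4, Jordan–T3, Nico–T1, Casey–T2.
The set {Quinn, Jordan, Nico, Casey, Iris, Toni} has only 4 neighbours ({T1, T2, T3, T4}), so by Hall's theorem at most 4 of the 6 guests can be matched.
That matches 4 of the 6, leaving 2 unmatched; no matching can do better.

2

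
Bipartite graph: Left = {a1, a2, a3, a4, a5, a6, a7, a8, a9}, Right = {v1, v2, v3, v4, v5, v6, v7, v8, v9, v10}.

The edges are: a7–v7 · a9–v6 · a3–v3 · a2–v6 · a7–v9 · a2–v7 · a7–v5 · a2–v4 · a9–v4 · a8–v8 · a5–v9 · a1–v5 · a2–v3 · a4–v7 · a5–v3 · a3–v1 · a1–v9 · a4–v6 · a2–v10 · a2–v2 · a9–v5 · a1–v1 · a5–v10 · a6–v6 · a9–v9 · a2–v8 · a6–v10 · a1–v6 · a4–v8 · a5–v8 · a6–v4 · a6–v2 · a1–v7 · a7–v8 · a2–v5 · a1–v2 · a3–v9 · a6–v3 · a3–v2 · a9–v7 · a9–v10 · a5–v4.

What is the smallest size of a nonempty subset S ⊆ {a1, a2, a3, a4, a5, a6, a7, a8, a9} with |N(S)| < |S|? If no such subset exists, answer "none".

A matching saturating every left vertex exists, for instance a1→v6, a2→v3, a3→v1, a4→v7, a5→v4, a6→v2, a7→v9, a8→v8, a9→v10.
By Hall's marriage theorem, this means |N(S)| ≥ |S| for every subset S, so no violating subset exists.

none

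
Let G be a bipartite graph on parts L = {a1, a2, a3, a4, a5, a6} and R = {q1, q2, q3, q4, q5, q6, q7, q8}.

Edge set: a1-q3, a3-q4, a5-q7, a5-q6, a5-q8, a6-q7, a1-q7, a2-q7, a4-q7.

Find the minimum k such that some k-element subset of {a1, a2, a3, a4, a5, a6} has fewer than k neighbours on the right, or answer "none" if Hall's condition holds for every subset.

Take S = {a2, a4}. Its neighbourhood is {q7}, so |N(S)| = 1 < |S| = 2.
No single vertex violates Hall's condition since each has at least one neighbour, so 2 is the minimum.

2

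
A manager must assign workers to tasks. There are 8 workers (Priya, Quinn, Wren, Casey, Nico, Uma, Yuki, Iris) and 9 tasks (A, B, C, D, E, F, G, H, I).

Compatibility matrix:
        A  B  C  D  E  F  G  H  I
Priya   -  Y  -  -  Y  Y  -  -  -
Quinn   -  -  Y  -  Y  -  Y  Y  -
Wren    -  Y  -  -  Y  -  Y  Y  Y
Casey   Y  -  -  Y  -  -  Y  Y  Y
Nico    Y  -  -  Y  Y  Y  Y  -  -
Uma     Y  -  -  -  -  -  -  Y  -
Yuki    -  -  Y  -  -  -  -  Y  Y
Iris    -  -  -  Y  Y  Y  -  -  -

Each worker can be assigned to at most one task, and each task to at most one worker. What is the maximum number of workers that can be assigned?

For example, pair Priya-F, Quinn-C, Wren-B, Casey-D, Nico-G, Uma-A, Yuki-H, Iris-E.
This saturates every worker, so 8 is the maximum.

8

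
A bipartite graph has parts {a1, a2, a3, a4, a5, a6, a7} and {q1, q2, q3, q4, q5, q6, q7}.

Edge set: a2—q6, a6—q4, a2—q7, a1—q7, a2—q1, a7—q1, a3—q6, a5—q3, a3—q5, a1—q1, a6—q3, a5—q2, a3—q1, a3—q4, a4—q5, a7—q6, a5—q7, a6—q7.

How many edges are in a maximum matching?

7

A valid assignment of size 7: a1→q1, a2→q7, a3→q4, a4→q5, a5→q2, a6→q3, a7→q6.
This saturates every left vertex, so 7 is the maximum.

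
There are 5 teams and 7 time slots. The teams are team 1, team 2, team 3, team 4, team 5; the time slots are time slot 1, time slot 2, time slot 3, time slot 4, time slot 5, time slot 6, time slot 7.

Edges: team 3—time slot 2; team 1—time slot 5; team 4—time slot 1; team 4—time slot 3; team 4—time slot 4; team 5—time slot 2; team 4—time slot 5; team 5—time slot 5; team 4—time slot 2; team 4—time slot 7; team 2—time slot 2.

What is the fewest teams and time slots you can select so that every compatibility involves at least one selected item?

3

A maximum matching has 3 edges (e.g. team 1–time slot 5, team 2–time slot 2, team 4–time slot 7).
By König's theorem the minimum vertex cover has the same size. One such cover is {team 4, time slot 2, time slot 5}.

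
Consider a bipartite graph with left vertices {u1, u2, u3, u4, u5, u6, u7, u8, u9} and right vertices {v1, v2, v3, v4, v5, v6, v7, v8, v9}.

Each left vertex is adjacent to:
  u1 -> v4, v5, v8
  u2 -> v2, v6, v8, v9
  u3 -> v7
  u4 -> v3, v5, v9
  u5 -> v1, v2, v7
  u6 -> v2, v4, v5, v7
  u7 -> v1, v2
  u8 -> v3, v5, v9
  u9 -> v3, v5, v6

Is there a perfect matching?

One maximum matching: u1-v8, u2-v9, u3-v7, u4-v3, u5-v1, u6-v4, u7-v2, u8-v5, u9-v6.
Every left vertex is matched, so this is a perfect matching.

Yes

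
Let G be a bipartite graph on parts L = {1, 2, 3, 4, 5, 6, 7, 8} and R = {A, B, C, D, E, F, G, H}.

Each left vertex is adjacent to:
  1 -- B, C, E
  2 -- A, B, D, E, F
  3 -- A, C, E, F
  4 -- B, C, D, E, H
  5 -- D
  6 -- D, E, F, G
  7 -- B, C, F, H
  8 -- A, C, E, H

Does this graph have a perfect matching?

Yes

For example, pair 1–B, 2–A, 3–C, 4–H, 5–D, 6–G, 7–F, 8–E.
Every left vertex is matched, so this is a perfect matching.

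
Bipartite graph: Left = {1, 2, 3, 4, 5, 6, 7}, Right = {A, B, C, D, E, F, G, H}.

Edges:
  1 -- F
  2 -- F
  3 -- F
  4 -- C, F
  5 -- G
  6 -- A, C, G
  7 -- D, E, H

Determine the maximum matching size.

5

For example, pair 1→F, 4→C, 5→G, 6→A, 7→E.
The set {1, 2, 3} has only 1 neighbour ({F}), so by Hall's theorem at most 5 of the 7 left vertices can be matched.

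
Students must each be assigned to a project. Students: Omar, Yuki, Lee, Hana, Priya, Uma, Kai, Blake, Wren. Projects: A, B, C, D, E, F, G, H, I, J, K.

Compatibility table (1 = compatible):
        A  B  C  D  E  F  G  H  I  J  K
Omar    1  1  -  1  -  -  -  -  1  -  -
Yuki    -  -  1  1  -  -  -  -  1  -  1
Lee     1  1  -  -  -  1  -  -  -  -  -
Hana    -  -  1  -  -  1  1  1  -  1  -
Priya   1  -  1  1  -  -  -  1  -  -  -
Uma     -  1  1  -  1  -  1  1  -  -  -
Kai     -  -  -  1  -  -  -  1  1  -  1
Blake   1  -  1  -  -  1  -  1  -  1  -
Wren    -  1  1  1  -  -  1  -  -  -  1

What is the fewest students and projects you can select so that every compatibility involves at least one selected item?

A maximum matching has 9 edges (e.g. Omar–I, Yuki–D, Lee–B, Hana–J, Priya–C, Uma–E, Kai–K, Blake–A, Wren–G).
By König's theorem the minimum vertex cover has the same size. One such cover is {Omar, Yuki, Lee, Hana, Priya, Uma, Kai, Blake, Wren}.

9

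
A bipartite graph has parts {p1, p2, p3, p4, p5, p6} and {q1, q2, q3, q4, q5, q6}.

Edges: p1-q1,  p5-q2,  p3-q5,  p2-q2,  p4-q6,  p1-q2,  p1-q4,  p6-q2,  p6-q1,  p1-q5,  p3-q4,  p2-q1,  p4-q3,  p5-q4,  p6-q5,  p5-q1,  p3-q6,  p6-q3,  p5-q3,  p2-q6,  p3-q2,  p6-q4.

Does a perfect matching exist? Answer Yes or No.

Yes

A valid assignment of size 6: p1-q2, p2-q1, p3-q5, p4-q6, p5-q3, p6-q4.
All 6 left vertices are covered.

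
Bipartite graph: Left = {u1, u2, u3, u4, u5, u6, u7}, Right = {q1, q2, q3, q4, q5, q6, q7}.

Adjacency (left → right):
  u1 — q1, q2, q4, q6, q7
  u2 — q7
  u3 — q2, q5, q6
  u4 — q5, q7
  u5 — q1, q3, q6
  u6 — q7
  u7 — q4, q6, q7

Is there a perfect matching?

No

The set {u2, u6} has only 1 neighbour ({q7}), so by Hall's theorem at most 6 of the 7 left vertices can be matched.
Hence no matching covers every left vertex.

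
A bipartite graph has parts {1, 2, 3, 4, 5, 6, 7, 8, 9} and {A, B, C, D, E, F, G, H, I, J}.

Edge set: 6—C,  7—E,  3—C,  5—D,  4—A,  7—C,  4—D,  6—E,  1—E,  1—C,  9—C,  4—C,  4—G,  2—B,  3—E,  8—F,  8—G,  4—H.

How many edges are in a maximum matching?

6

For example, pair 1-C, 2-B, 3-E, 4-G, 5-D, 8-F.
The set {1, 3, 6, 7, 9} has only 2 neighbours ({C, E}), so by Hall's theorem at most 6 of the 9 left vertices can be matched.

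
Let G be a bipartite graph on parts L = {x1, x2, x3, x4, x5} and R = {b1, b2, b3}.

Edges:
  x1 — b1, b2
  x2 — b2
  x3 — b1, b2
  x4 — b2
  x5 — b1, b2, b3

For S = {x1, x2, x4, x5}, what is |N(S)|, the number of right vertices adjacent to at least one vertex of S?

3

The union of neighbours of {x1, x2, x4, x5} is {b1, b2, b3}, which has 3 elements.
Since |N(S)| = 3 < |S| = 4, Hall's condition fails for this subset.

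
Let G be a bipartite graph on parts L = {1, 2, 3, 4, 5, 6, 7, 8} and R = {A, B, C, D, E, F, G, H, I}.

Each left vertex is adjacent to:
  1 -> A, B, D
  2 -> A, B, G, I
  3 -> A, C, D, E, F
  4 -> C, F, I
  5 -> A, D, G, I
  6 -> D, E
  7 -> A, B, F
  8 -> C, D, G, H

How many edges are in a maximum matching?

For example, pair 1→B, 2→I, 3→E, 4→C, 5→A, 6→D, 7→F, 8→G.
All 8 left vertices are matched, so no larger matching exists.

8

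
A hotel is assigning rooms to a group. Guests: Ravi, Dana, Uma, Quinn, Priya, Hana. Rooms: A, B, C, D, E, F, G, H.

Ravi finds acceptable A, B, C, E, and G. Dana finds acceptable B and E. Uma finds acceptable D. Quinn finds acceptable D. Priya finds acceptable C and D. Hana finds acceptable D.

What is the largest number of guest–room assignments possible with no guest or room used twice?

4

For example, pair Ravi-G, Dana-B, Uma-D, Priya-C.
The set {Uma, Quinn, Hana} has only 1 neighbour ({D}), so by Hall's theorem at most 4 of the 6 guests can be matched.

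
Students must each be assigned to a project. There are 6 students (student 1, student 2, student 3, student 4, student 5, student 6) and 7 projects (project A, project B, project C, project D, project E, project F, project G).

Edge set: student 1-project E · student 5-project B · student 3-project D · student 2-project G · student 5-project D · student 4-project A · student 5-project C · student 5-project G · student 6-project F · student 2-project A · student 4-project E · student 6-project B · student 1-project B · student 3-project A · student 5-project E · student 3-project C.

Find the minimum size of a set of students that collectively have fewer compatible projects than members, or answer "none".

A matching saturating every student exists, for instance student 1→project E, student 2→project G, student 3→project D, student 4→project A, student 5→project C, student 6→project B.
By Hall's marriage theorem, this means |N(S)| ≥ |S| for every subset S, so no violating subset exists.

none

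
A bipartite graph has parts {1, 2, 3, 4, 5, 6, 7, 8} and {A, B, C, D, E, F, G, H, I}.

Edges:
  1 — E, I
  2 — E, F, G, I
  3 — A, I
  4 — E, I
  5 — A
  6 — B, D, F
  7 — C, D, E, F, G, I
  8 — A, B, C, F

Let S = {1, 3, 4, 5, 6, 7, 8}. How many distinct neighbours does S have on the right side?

The union of neighbours of {1, 3, 4, 5, 6, 7, 8} is {A, B, C, D, E, F, G, I}, which has 8 elements.
Since |N(S)| = 8 ≥ |S| = 7, Hall's condition holds for this subset.

8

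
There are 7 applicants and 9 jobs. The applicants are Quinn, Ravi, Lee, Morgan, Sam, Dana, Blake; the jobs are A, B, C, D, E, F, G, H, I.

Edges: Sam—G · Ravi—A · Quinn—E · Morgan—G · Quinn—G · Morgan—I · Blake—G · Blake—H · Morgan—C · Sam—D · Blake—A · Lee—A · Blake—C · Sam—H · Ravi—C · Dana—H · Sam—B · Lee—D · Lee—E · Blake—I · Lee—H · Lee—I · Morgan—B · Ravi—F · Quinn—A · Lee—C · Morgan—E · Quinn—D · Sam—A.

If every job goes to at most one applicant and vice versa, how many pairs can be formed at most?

One maximum matching: Quinn-D, Ravi-F, Lee-E, Morgan-B, Sam-A, Dana-H, Blake-G.
All 7 applicants are matched, so no larger matching exists.

7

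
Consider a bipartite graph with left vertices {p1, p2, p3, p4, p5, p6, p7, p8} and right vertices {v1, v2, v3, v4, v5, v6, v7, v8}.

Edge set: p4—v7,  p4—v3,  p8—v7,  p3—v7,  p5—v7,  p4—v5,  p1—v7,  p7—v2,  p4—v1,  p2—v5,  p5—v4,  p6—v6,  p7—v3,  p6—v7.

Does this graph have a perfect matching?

No

The set {p1, p3, p8} has only 1 neighbour ({v7}), so by Hall's theorem at most 6 of the 8 left vertices can be matched.
Hence no matching covers every left vertex.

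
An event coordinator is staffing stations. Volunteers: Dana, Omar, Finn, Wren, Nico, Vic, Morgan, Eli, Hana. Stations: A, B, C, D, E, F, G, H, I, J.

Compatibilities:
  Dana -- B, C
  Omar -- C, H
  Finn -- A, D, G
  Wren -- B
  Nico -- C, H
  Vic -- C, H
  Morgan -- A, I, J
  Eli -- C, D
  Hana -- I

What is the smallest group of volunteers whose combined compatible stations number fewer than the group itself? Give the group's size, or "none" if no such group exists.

3

Take S = {Omar, Nico, Vic}. Its neighbourhood is {C, H}, so |N(S)| = 2 < |S| = 3.
Every subset of size less than 3 has at least as many neighbours as members, so 3 is the minimum.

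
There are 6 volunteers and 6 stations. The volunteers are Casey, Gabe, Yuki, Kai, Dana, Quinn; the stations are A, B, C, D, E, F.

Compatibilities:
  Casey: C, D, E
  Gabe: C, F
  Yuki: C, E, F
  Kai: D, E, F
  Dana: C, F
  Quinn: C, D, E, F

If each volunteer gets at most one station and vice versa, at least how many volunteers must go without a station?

2

A valid assignment of size 4: Casey–D, Gabe–F, Yuki–C, Kai–E.
The set {Casey, Gabe, Yuki, Kai, Dana, Quinn} has only 4 neighbours ({C, D, E, F}), so by Hall's theorem at most 4 of the 6 volunteers can be matched.
That matches 4 of the 6, leaving 2 unmatched; no matching can do better.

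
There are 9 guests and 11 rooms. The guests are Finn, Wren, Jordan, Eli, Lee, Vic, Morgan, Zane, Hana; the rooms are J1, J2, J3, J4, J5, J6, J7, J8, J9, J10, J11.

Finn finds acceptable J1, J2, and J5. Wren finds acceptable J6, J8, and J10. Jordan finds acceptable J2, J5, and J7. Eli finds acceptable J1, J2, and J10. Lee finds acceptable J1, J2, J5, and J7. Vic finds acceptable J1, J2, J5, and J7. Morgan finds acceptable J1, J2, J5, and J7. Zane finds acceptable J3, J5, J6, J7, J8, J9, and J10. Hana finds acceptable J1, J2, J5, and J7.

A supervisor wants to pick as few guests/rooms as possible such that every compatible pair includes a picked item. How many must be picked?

The 7 edges Finn–J1, Wren–J8, Jordan–J2, Eli–J10, Lee–J5, Vic–J7, Zane–J6 form a matching, so any vertex cover needs at least 7 vertices (one per matched edge).
Conversely {Wren, Eli, Zane, J1, J2, J5, J7} meets every edge and has exactly 7 vertices, so 7 is optimal.

7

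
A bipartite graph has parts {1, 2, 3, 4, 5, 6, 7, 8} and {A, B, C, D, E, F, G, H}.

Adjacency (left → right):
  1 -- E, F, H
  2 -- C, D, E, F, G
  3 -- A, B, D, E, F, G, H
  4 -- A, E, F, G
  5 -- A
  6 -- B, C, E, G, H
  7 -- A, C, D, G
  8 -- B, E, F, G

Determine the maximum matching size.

8

One maximum matching: 1–H, 2–D, 3–G, 4–F, 5–A, 6–E, 7–C, 8–B.
All 8 left vertices are matched, so no larger matching exists.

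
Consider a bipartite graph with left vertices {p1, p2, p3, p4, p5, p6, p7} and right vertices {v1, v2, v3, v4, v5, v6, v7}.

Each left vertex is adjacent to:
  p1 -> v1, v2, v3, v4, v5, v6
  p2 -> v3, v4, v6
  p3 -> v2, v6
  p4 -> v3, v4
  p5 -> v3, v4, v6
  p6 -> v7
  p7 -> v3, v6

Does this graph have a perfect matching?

The set {p2, p4, p5, p7} has only 3 neighbours ({v3, v4, v6}), so by Hall's theorem at most 6 of the 7 left vertices can be matched.
Hence no matching covers every left vertex.

No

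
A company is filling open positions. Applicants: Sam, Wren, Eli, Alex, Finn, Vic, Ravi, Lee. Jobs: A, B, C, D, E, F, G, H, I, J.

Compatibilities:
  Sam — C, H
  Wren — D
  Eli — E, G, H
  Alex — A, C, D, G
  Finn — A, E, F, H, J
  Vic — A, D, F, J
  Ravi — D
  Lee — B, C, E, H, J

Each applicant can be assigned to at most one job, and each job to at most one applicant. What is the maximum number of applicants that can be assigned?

For example, pair Sam–C, Wren–D, Eli–E, Alex–G, Finn–A, Vic–F, Lee–J.
The set {Wren, Ravi} has only 1 neighbour ({D}), so by Hall's theorem at most 7 of the 8 applicants can be matched.

7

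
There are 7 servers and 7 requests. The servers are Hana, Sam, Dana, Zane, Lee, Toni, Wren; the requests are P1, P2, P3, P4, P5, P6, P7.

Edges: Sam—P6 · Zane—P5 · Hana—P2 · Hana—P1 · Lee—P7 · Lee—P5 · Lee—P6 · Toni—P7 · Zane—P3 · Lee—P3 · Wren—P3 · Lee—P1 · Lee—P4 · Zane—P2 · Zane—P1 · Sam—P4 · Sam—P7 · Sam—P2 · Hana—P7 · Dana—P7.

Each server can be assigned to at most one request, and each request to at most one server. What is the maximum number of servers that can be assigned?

6

For example, pair Hana→P2, Sam→P6, Dana→P7, Zane→P5, Lee→P1, Wren→P3.
The set {Dana, Toni} has only 1 neighbour ({P7}), so by Hall's theorem at most 6 of the 7 servers can be matched.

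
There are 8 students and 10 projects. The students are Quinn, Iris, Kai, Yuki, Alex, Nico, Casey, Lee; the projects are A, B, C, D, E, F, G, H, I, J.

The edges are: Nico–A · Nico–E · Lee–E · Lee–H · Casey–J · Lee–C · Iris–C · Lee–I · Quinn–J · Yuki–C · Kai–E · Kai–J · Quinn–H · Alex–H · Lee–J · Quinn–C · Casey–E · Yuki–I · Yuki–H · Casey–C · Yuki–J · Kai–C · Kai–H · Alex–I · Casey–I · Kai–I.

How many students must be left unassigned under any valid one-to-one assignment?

2

A valid assignment of size 6: Quinn–J, Iris–C, Kai–E, Yuki–I, Alex–H, Nico–A.
The set {Quinn, Iris, Kai, Yuki, Alex, Casey, Lee} has only 5 neighbours ({C, E, H, I, J}), so by Hall's theorem at most 6 of the 8 students can be matched.
That matches 6 of the 8, leaving 2 unmatched; no matching can do better.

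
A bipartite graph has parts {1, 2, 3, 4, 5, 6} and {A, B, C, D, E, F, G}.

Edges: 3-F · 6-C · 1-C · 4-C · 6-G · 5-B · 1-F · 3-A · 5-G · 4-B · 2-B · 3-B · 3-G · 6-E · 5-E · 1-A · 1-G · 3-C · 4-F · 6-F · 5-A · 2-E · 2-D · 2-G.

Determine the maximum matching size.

A valid assignment of size 6: 1-C, 2-B, 3-A, 4-F, 5-G, 6-E.
All 6 left vertices are matched, so no larger matching exists.

6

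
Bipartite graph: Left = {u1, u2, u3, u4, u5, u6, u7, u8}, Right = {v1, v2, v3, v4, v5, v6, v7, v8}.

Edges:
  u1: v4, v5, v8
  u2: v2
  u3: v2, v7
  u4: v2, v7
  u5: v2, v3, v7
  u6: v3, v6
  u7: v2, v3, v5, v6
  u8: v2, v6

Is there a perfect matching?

No

The set {u2, u3, u4, u5, u6, u8} has only 4 neighbours ({v2, v3, v6, v7}), so by Hall's theorem at most 6 of the 8 left vertices can be matched.
Hence no matching covers every left vertex.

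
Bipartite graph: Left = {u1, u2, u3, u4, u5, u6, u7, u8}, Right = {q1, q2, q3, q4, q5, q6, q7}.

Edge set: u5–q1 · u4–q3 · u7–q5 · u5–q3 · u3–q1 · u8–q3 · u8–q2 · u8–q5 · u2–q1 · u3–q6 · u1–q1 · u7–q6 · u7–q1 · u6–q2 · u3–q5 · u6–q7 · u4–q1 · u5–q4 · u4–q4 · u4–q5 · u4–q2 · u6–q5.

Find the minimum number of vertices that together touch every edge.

A maximum matching has 7 edges (e.g. u1–q1, u3–q5, u4–q3, u5–q4, u6–q7, u7–q6, u8–q2).
By König's theorem the minimum vertex cover has the same size. One such cover is {u3, u4, u5, u6, u7, u8, q1}.

7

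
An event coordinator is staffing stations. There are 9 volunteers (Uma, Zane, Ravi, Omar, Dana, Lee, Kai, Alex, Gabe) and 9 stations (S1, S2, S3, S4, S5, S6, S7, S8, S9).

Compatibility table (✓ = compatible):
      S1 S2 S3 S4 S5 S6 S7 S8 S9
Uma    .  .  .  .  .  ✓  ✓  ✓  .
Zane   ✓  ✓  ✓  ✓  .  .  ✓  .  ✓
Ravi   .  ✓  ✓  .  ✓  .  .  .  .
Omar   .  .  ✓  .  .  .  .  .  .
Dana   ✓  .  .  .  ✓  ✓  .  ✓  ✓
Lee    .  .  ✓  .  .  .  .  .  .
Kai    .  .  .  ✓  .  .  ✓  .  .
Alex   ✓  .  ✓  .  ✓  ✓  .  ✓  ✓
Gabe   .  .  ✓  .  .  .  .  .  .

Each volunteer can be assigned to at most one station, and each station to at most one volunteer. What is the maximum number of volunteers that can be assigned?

For example, pair Uma-S8, Zane-S7, Ravi-S2, Omar-S3, Dana-S9, Kai-S4, Alex-S6.
The set {Omar, Lee, Gabe} has only 1 neighbour ({S3}), so by Hall's theorem at most 7 of the 9 volunteers can be matched.

7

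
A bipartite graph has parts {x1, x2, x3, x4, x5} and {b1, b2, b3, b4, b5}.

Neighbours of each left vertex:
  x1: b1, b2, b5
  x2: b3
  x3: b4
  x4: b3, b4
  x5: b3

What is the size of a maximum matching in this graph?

3

One maximum matching: x1→b5, x2→b3, x3→b4.
The set {x2, x3, x4, x5} has only 2 neighbours ({b3, b4}), so by Hall's theorem at most 3 of the 5 left vertices can be matched.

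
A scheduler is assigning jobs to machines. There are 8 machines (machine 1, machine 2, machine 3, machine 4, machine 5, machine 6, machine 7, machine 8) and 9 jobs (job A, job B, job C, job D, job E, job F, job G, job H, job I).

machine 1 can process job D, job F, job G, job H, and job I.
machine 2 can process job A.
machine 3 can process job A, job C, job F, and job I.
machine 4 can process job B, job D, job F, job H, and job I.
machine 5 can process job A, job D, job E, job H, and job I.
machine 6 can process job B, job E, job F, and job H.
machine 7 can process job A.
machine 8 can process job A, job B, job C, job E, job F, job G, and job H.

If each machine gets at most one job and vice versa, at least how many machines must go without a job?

1

A valid assignment of size 7: machine 1-job G, machine 2-job A, machine 3-job I, machine 4-job B, machine 5-job D, machine 6-job H, machine 8-job F.
The set {machine 2, machine 7} has only 1 neighbour ({job A}), so by Hall's theorem at most 7 of the 8 machines can be matched.
That matches 7 of the 8, leaving 1 unmatched; no matching can do better.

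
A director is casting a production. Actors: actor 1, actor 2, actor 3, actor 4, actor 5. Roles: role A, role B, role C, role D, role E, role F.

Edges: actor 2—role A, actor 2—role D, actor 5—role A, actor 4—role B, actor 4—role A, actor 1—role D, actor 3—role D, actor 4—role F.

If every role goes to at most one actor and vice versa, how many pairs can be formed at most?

3

A valid assignment of size 3: actor 1→role D, actor 2→role A, actor 4→role B.
The set {actor 1, actor 2, actor 3, actor 5} has only 2 neighbours ({role A, role D}), so by Hall's theorem at most 3 of the 5 actors can be matched.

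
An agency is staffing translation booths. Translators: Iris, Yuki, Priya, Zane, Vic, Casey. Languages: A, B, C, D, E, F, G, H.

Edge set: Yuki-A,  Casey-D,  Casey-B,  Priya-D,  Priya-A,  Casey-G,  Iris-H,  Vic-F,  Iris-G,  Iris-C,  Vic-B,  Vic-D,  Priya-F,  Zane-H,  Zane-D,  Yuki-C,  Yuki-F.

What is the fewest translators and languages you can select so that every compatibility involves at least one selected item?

The 6 edges Iris–G, Yuki–C, Priya–D, Zane–H, Vic–F, Casey–B form a matching, so any vertex cover needs at least 6 vertices (one per matched edge).
Conversely {Iris, Yuki, Priya, Zane, Vic, Casey} meets every edge and has exactly 6 vertices, so 6 is optimal.

6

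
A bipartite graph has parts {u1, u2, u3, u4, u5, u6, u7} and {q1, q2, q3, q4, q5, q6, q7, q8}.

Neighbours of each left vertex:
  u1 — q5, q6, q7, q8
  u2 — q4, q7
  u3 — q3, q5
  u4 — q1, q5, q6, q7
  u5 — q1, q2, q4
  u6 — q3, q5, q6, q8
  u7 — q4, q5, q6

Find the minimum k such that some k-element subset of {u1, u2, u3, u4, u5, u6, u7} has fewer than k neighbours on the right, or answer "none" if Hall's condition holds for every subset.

none

A matching saturating every left vertex exists, for instance u1→q8, u2→q4, u3→q3, u4→q7, u5→q2, u6→q5, u7→q6.
By Hall's marriage theorem, this means |N(S)| ≥ |S| for every subset S, so no violating subset exists.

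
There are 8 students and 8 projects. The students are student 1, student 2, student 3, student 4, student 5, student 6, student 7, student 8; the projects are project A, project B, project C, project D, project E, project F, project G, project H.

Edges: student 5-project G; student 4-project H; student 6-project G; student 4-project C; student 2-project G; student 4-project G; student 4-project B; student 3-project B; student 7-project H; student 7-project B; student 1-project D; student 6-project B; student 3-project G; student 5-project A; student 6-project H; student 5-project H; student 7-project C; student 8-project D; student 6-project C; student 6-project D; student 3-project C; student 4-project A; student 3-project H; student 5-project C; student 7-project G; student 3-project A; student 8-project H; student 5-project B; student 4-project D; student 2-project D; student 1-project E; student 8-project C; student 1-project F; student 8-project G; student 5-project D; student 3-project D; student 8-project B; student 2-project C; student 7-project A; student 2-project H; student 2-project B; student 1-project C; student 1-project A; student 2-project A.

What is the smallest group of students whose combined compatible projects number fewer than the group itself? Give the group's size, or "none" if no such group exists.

7

Take S = {student 2, student 3, student 4, student 5, student 6, student 7, student 8}. Its neighbourhood is {project A, project B, project C, project D, project G, project H}, so |N(S)| = 6 < |S| = 7.
Every subset of size less than 7 has at least as many neighbours as members, so 7 is the minimum.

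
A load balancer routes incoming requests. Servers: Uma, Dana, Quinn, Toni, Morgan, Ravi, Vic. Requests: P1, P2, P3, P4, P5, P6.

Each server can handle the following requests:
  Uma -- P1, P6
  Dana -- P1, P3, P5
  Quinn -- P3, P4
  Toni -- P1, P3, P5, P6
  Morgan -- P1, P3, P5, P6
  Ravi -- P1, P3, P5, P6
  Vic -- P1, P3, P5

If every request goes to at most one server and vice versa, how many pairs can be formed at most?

5

For example, pair Uma→P6, Dana→P3, Quinn→P4, Toni→P5, Morgan→P1.
The set {Uma, Dana, Toni, Morgan, Ravi, Vic} has only 4 neighbours ({P1, P3, P5, P6}), so by Hall's theorem at most 5 of the 7 servers can be matched.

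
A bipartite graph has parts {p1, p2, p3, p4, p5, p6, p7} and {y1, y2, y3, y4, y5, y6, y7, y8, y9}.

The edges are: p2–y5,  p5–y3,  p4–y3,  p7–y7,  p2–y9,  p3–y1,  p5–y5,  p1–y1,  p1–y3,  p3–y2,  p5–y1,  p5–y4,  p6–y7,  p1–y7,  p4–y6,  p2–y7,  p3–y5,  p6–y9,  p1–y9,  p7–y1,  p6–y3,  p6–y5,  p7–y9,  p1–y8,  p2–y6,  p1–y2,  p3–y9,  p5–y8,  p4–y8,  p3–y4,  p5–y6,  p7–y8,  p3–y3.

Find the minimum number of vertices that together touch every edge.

7

The 7 edges p1–y3, p2–y7, p3–y4, p4–y8, p5–y6, p6–y5, p7–y1 form a matching, so any vertex cover needs at least 7 vertices (one per matched edge).
Conversely {p1, p2, p3, p4, p5, p6, p7} meets every edge and has exactly 7 vertices, so 7 is optimal.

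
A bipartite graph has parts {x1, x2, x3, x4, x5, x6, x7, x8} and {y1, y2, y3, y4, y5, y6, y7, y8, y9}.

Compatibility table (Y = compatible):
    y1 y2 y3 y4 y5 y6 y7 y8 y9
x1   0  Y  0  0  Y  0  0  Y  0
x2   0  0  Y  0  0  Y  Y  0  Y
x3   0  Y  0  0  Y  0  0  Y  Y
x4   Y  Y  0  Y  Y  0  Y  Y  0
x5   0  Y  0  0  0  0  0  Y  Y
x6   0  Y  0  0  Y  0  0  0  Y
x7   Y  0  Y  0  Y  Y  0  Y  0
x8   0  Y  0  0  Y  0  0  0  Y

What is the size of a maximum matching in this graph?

7

A valid assignment of size 7: x1→y5, x2→y3, x3→y8, x4→y7, x5→y9, x6→y2, x7→y6.
The set {x1, x3, x5, x6, x8} has only 4 neighbours ({y2, y5, y8, y9}), so by Hall's theorem at most 7 of the 8 left vertices can be matched.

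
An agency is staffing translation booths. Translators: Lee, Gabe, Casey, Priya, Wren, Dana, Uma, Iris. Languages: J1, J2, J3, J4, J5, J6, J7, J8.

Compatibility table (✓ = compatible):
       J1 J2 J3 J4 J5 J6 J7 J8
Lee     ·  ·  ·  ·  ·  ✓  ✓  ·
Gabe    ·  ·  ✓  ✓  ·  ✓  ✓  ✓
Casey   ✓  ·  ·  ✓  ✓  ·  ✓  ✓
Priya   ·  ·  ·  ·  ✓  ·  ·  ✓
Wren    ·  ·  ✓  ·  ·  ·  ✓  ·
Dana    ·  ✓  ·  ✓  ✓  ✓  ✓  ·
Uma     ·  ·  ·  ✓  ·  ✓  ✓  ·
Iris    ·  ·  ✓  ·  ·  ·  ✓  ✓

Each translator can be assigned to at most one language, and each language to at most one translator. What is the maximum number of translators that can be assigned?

8

For example, pair Lee–J6, Gabe–J8, Casey–J1, Priya–J5, Wren–J7, Dana–J2, Uma–J4, Iris–J3.
This saturates every translator, so 8 is the maximum.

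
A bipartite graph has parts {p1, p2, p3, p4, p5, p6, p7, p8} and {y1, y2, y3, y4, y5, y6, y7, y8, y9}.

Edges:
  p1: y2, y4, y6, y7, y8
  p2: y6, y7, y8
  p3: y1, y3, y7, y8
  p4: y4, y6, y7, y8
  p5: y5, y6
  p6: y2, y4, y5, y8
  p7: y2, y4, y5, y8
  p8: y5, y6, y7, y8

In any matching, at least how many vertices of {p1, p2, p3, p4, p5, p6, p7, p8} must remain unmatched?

A valid assignment of size 7: p1–y6, p2–y7, p3–y3, p4–y4, p5–y5, p6–y2, p7–y8.
The set {p1, p2, p4, p5, p6, p7, p8} has only 6 neighbours ({y2, y4, y5, y6, y7, y8}), so by Hall's theorem at most 7 of the 8 left vertices can be matched.
That matches 7 of the 8, leaving 1 unmatched; no matching can do better.

1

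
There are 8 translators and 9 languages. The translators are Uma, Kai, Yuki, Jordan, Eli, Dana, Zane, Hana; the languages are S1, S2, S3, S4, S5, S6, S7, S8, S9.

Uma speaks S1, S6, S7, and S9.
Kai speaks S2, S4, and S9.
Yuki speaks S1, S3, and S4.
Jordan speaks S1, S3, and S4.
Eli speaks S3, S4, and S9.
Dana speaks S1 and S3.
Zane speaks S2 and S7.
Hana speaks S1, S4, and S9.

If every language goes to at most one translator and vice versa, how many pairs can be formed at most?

7

One maximum matching: Uma-S6, Kai-S2, Yuki-S1, Jordan-S4, Eli-S9, Dana-S3, Zane-S7.
The set {Yuki, Jordan, Eli, Dana, Hana} has only 4 neighbours ({S1, S3, S4, S9}), so by Hall's theorem at most 7 of the 8 translators can be matched.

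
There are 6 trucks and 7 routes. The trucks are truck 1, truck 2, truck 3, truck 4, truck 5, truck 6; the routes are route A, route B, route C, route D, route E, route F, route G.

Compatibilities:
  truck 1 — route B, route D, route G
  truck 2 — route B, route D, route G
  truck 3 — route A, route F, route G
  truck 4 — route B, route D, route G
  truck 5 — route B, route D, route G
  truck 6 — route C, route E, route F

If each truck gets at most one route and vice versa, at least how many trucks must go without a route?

One maximum matching: truck 1–route D, truck 2–route G, truck 3–route F, truck 4–route B, truck 6–route E.
The set {truck 1, truck 2, truck 4, truck 5} has only 3 neighbours ({route B, route D, route G}), so by Hall's theorem at most 5 of the 6 trucks can be matched.
That matches 5 of the 6, leaving 1 unmatched; no matching can do better.

1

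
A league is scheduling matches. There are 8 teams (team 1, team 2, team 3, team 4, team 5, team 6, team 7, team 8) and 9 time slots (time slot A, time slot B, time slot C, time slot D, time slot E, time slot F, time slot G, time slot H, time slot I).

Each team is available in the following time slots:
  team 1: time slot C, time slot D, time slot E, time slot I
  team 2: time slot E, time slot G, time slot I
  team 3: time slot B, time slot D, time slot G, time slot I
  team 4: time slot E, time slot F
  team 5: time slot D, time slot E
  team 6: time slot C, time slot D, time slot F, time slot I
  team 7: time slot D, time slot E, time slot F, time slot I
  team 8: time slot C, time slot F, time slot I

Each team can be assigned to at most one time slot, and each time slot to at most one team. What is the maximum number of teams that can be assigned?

One maximum matching: team 1→time slot C, team 2→time slot G, team 3→time slot B, team 4→time slot E, team 5→time slot D, team 6→time slot I, team 7→time slot F.
The set {team 1, team 4, team 5, team 6, team 7, team 8} has only 5 neighbours ({time slot C, time slot D, time slot E, time slot F, time slot I}), so by Hall's theorem at most 7 of the 8 teams can be matched.

7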